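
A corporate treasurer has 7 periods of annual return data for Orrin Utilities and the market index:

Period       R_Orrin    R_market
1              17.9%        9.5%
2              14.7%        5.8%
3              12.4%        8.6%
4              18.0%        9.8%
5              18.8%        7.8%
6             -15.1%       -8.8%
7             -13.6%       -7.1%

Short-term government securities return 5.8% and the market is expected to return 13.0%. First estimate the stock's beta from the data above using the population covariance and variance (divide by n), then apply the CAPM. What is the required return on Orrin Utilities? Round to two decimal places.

19.13%

Mean R_i = (17.9 + 14.7 + 12.4 + 18.0 + 18.8 − 15.1 − 13.6) / 7 = 7.5857%
Mean R_m = (9.5 + 5.8 + 8.6 + 9.8 + 7.8 − 8.8 − 7.1) / 7 = 3.6571%
Σ(R_i − R̄_i)(R_m − R̄_m) = 720.2357  ⇒  Cov = 720.2357 / 7 = 102.8908
Σ(R_m − R̄_m)² = 388.9571  ⇒  Var(R_m) = 388.9571 / 7 = 55.5653
β = Cov / Var(R_m) = 102.8908 / 55.5653 = 1.8517
MRP = 13.0% − 5.8% = 7.20%
E(R) = R_f + β × MRP = 5.8% + 1.8517 × 7.2% = 19.13%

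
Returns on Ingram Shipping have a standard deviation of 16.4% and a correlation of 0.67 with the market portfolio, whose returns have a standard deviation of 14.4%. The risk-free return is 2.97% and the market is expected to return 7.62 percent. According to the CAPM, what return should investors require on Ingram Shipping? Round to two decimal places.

6.52%

β = ρ × σ_i / σ_m = 0.67 × 16.4% / 14.4% = 0.7631
MRP = 7.62% − 2.97% = 4.65%
E(R) = 2.97% + 0.7631 × 4.65% = 6.52%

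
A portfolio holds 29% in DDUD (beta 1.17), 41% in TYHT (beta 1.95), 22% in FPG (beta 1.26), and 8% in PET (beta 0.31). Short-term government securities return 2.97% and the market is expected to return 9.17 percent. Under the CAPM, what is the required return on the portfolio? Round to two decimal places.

β_P = Σ w_i β_i = 0.29×1.17 + 0.41×1.95 + 0.22×1.26 + 0.08×0.31 = 1.4408
MRP = 9.17% − 2.97% = 6.20%
E(R_P) = R_f + β_P × MRP = 2.97% + 1.4408 × 6.20% = 11.90%

11.90%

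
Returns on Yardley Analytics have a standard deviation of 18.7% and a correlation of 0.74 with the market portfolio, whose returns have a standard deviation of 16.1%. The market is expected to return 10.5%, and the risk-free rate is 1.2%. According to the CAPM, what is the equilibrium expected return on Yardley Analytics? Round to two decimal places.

9.19%

β = ρ × σ_i / σ_m = 0.74 × 18.7% / 16.1% = 0.8595
MRP = 10.5% − 1.2% = 9.30%
E(R) = 1.2% + 0.8595 × 9.3% = 9.19%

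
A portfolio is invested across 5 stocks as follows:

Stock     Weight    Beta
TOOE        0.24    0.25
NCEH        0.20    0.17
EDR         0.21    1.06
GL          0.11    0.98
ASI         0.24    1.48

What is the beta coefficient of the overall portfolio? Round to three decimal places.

0.780

β_P = Σ w_i β_i = 0.24×0.25 + 0.20×0.17 + 0.21×1.06 + 0.11×0.98 + 0.24×1.48 = 0.7796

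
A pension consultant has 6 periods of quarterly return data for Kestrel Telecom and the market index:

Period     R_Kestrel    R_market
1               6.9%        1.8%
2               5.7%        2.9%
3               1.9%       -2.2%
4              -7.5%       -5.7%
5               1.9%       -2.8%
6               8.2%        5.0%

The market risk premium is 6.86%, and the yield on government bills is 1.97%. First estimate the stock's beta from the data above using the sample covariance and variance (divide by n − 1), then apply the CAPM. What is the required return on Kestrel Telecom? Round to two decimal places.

Mean R_i = (6.9 + 5.7 + 1.9 − 7.5 + 1.9 + 8.2) / 6 = 2.8500%
Mean R_m = (1.8 + 2.9 − 2.2 − 5.7 − 2.8 + 5.0) / 6 = -0.1667%
Σ(R_i − R̄_i)(R_m − R̄_m) = 106.0500  ⇒  Cov = 106.0500 / 5 = 21.2100
Σ(R_m − R̄_m)² = 81.6533  ⇒  Var(R_m) = 81.6533 / 5 = 16.3307
β = Cov / Var(R_m) = 21.2100 / 16.3307 = 1.2988
E(R) = R_f + β × MRP = 1.97% + 1.2988 × 6.86% = 10.88%

10.88%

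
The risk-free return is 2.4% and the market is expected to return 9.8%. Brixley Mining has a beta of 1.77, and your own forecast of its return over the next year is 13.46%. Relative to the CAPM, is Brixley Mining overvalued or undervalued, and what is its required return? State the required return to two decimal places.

Overvalued; required return 15.50%

MRP = 9.8% − 2.4% = 7.40%
Required return = R_f + β·MRP = 2.4% + 1.77 × 7.4% = 15.50%
Forecast 13.46% < required 15.50% → the stock plots below the SML → overvalued.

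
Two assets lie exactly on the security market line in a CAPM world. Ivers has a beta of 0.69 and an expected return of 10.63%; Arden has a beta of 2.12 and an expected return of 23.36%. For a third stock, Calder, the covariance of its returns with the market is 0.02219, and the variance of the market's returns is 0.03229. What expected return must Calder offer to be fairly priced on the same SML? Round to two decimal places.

MRP = (23.36% − 10.63%) / (2.12 − 0.69) = 8.9021%
R_f = 10.63% − 0.69 × 8.9021% = 4.4876%
β_Calder = Cov / Var(R_m) = 0.02219 / 0.03229 = 0.6872
E(R_Calder) = R_f + β × MRP = 4.4876% + 0.6872 × 8.9021% = 10.61%

10.61%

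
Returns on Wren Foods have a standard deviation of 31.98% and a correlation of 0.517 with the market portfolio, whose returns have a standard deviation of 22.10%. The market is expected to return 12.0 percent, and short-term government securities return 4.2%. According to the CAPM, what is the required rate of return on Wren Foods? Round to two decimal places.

10.04%

β = ρ × σ_i / σ_m = 0.517 × 31.98% / 22.10% = 0.7481
MRP = 12.0% − 4.2% = 7.80%
E(R) = 4.2% + 0.7481 × 7.8% = 10.04%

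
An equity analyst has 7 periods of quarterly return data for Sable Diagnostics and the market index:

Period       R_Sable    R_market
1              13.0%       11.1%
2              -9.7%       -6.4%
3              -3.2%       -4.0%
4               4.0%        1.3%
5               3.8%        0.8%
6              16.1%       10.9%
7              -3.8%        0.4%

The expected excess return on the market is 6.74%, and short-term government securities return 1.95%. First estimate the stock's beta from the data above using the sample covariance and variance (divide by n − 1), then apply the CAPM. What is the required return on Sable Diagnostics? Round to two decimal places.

10.85%

Mean R_i = (13.0 − 9.7 − 3.2 + 4.0 + 3.8 + 16.1 − 3.8) / 7 = 2.8857%
Mean R_m = (11.1 − 6.4 − 4.0 + 1.3 + 0.8 + 10.9 + 0.4) / 7 = 2.0143%
Σ(R_i − R̄_i)(R_m − R̄_m) = 360.7014  ⇒  Cov = 360.7014 / 6 = 60.1169
Σ(R_m − R̄_m)² = 273.0686  ⇒  Var(R_m) = 273.0686 / 6 = 45.5114
β = Cov / Var(R_m) = 60.1169 / 45.5114 = 1.3209
E(R) = R_f + β × MRP = 1.95% + 1.3209 × 6.74% = 10.85%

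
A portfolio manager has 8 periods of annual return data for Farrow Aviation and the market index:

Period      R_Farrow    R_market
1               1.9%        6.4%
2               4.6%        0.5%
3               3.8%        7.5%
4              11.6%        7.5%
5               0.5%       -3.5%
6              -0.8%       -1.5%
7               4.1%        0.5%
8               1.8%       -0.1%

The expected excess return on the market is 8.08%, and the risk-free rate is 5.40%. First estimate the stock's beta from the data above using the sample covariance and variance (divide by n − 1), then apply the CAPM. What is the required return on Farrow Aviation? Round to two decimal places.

9.83%

Mean R_i = (1.9 + 4.6 + 3.8 + 11.6 + 0.5 − 0.8 + 4.1 + 1.8) / 8 = 3.4375%
Mean R_m = (6.4 + 0.5 + 7.5 + 7.5 − 3.5 − 1.5 + 0.5 − 0.1) / 8 = 2.1625%
Σ(R_i − R̄_i)(R_m − R̄_m) = 71.8113  ⇒  Cov = 71.8113 / 7 = 10.2588
Σ(R_m − R̄_m)² = 131.0588  ⇒  Var(R_m) = 131.0588 / 7 = 18.7227
β = Cov / Var(R_m) = 10.2588 / 18.7227 = 0.5479
E(R) = R_f + β × MRP = 5.40% + 0.5479 × 8.08% = 9.83%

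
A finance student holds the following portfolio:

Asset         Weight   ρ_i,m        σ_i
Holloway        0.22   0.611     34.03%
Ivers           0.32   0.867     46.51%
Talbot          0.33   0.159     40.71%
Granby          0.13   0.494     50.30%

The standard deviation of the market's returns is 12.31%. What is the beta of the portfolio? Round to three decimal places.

β_Holloway = 0.611 × 34.03% / 12.31% = 1.6891
β_Ivers = 0.867 × 46.51% / 12.31% = 3.2757
β_Talbot = 0.159 × 40.71% / 12.31% = 0.5258
β_Granby = 0.494 × 50.30% / 12.31% = 2.0185
β_P = Σ w_i β_i = 0.22×1.6891 + 0.32×3.2757 + 0.33×0.5258 + 0.13×2.0185 = 1.8557

1.856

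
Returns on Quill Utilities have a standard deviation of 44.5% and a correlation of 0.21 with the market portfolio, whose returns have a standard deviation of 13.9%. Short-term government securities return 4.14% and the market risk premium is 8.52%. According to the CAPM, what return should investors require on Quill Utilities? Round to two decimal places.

9.87%

β = ρ × σ_i / σ_m = 0.21 × 44.5% / 13.9% = 0.6723
E(R) = 4.14% + 0.6723 × 8.52% = 9.87%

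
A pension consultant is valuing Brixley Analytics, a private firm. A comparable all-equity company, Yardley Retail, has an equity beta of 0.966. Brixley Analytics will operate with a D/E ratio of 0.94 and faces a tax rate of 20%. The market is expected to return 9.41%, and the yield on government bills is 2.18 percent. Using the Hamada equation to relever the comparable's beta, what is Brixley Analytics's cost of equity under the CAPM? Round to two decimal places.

β_L = β_U × [1 + (1 − t)(D/E)] = 0.966 × [1 + (1 − 0.20) × 0.94]
    = 0.966 × [1 + 0.80 × 0.94] = 0.966 × 1.7520 = 1.6924
MRP = 9.41% − 2.18% = 7.23%
E(R) = R_f + β_L × MRP = 2.18% + 1.6924 × 7.23% = 14.42%

14.42%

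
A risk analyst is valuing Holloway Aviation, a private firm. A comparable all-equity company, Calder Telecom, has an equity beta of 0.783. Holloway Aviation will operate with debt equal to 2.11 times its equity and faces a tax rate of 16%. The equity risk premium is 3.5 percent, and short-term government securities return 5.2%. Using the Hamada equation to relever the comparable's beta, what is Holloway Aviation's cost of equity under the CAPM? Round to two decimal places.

12.80%

β_L = β_U × [1 + (1 − t)(D/E)] = 0.783 × [1 + (1 − 0.16) × 2.11]
    = 0.783 × [1 + 0.84 × 2.11] = 0.783 × 2.7724 = 2.1708
E(R) = R_f + β_L × MRP = 5.2% + 2.1708 × 3.5% = 12.80%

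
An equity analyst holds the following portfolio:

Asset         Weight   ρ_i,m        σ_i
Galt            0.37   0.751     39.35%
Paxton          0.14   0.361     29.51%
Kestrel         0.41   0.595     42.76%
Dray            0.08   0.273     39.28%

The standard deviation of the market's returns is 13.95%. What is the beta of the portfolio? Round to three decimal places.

β_Galt = 0.751 × 39.35% / 13.95% = 2.1184
β_Paxton = 0.361 × 29.51% / 13.95% = 0.7637
β_Kestrel = 0.595 × 42.76% / 13.95% = 1.8238
β_Dray = 0.273 × 39.28% / 13.95% = 0.7687
β_P = Σ w_i β_i = 0.37×2.1184 + 0.14×0.7637 + 0.41×1.8238 + 0.08×0.7687 = 1.7000

1.700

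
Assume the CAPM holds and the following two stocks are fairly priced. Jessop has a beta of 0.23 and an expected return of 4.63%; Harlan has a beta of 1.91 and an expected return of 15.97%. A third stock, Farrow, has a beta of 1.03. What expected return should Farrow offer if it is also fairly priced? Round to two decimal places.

MRP (SML slope) = (15.97% − 4.63%) / (1.91 − 0.23) = 11.34% / 1.68 = 6.7500%
R_f (intercept) = 4.63% − 0.23 × 6.7500% = 3.0775%
E(R_Farrow) = R_f + β × MRP = 3.0775% + 1.03 × 6.7500% = 10.03%

10.03%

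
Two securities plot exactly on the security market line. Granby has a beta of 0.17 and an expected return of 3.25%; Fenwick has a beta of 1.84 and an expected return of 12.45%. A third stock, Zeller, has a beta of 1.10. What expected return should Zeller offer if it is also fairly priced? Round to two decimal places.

MRP (SML slope) = (12.45% − 3.25%) / (1.84 − 0.17) = 9.20% / 1.67 = 5.5090%
R_f (intercept) = 3.25% − 0.17 × 5.5090% = 2.3135%
E(R_Zeller) = R_f + β × MRP = 2.3135% + 1.10 × 5.5090% = 8.37%

8.37%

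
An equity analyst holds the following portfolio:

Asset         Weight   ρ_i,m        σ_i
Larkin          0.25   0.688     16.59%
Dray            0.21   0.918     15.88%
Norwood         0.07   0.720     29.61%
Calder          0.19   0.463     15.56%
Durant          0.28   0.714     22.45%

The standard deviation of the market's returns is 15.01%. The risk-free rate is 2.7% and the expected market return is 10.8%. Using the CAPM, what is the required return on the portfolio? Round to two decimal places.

β_Larkin = 0.688 × 16.59% / 15.01% = 0.7604
β_Dray = 0.918 × 15.88% / 15.01% = 0.9712
β_Norwood = 0.720 × 29.61% / 15.01% = 1.4203
β_Calder = 0.463 × 15.56% / 15.01% = 0.4800
β_Durant = 0.714 × 22.45% / 15.01% = 1.0679
β_P = Σ w_i β_i = 0.25×0.7604 + 0.21×0.9712 + 0.07×1.4203 + 0.19×0.4800 + 0.28×1.0679 = 0.8837
MRP = 10.8% − 2.7% = 8.10%
E(R_P) = R_f + β_P × MRP = 2.7% + 0.8837 × 8.1% = 9.86%

9.86%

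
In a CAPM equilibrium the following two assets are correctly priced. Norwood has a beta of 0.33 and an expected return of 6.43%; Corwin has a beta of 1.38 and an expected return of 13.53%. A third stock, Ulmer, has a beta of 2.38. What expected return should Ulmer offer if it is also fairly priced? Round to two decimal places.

20.29%

MRP (SML slope) = (13.53% − 6.43%) / (1.38 − 0.33) = 7.10% / 1.05 = 6.7619%
R_f (intercept) = 6.43% − 0.33 × 6.7619% = 4.1986%
E(R_Ulmer) = R_f + β × MRP = 4.1986% + 2.38 × 6.7619% = 20.29%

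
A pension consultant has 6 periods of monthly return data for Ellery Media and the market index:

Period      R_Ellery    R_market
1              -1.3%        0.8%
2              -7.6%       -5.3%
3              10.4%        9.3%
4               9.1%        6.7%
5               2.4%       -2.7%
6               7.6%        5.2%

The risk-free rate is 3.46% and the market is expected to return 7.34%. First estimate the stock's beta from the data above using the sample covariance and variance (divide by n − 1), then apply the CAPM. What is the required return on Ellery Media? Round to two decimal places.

7.82%

Mean R_i = (-1.3 − 7.6 + 10.4 + 9.1 + 2.4 + 7.6) / 6 = 3.4333%
Mean R_m = (0.8 − 5.3 + 9.3 + 6.7 − 2.7 + 5.2) / 6 = 2.3333%
Σ(R_i − R̄_i)(R_m − R̄_m) = 181.9033  ⇒  Cov = 181.9033 / 5 = 36.3807
Σ(R_m − R̄_m)² = 161.7733  ⇒  Var(R_m) = 161.7733 / 5 = 32.3547
β = Cov / Var(R_m) = 36.3807 / 32.3547 = 1.1244
MRP = 7.34% − 3.46% = 3.88%
E(R) = R_f + β × MRP = 3.46% + 1.1244 × 3.88% = 7.82%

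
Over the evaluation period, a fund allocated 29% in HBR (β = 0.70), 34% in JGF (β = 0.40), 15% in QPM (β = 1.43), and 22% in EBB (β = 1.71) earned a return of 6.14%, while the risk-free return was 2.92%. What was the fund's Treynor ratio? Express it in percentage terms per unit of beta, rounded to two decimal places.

3.46%

β_P = 0.29×0.70 + 0.34×0.40 + 0.15×1.43 + 0.22×1.71 = 0.9297
Treynor = (R_P − R_f) / β_P = (6.14% − 2.92%) / 0.9297 = 3.22% / 0.9297 = 3.46%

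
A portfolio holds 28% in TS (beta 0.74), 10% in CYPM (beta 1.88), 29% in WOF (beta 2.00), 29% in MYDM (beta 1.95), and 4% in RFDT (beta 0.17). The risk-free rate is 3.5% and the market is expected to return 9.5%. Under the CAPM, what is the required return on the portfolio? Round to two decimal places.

β_P = Σ w_i β_i = 0.28×0.74 + 0.10×1.88 + 0.29×2.00 + 0.29×1.95 + 0.04×0.17 = 1.5475
MRP = 9.5% − 3.5% = 6.00%
E(R_P) = R_f + β_P × MRP = 3.5% + 1.5475 × 6.0% = 12.79%

12.79%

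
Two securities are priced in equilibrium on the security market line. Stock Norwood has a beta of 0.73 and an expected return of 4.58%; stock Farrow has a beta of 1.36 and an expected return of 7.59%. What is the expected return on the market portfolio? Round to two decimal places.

Both satisfy E(R) = R_f + β·MRP, so the slope of the SML is
MRP = (7.59% − 4.58%) / (1.36 − 0.73) = 3.01% / 0.63 = 4.7778%
R_f = E(R_Norwood) − β_Norwood·MRP = 4.58% − 0.73 × 4.7778% = 1.0922%
E(R_m) = R_f + MRP = 1.0922% + 4.7778% = 5.87%

5.87%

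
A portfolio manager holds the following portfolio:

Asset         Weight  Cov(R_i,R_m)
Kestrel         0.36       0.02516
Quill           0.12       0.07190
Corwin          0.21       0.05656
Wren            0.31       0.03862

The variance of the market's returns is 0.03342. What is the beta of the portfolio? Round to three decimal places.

1.243

β_Kestrel = 0.02516 / 0.03342 = 0.7528
β_Quill = 0.07190 / 0.03342 = 2.1514
β_Corwin = 0.05656 / 0.03342 = 1.6924
β_Wren = 0.03862 / 0.03342 = 1.1556
β_P = Σ w_i β_i = 0.36×0.7528 + 0.12×2.1514 + 0.21×1.6924 + 0.31×1.1556 = 1.2428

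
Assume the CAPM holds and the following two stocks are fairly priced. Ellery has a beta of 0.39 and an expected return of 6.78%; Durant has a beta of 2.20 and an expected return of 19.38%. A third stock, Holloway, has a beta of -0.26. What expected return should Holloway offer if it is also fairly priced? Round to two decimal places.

MRP (SML slope) = (19.38% − 6.78%) / (2.20 − 0.39) = 12.60% / 1.81 = 6.9613%
R_f (intercept) = 6.78% − 0.39 × 6.9613% = 4.0651%
E(R_Holloway) = R_f + β × MRP = 4.0651% + -0.26 × 6.9613% = 2.26%

2.26%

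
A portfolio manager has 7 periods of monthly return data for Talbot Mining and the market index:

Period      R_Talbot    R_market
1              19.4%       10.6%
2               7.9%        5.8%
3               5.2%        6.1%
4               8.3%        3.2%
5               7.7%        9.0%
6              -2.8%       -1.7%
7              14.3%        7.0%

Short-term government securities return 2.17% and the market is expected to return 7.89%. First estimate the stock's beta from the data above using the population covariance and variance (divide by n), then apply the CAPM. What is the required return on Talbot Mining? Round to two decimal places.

10.42%

Mean R_i = (19.4 + 7.9 + 5.2 + 8.3 + 7.7 − 2.8 + 14.3) / 7 = 8.5714%
Mean R_m = (10.6 + 5.8 + 6.1 + 3.2 + 9.0 − 1.7 + 7.0) / 7 = 5.7143%
Σ(R_i − R̄_i)(R_m − R̄_m) = 141.0429  ⇒  Cov = 141.0429 / 7 = 20.1490
Σ(R_m − R̄_m)² = 97.7686  ⇒  Var(R_m) = 97.7686 / 7 = 13.9669
β = Cov / Var(R_m) = 20.1490 / 13.9669 = 1.4426
MRP = 7.89% − 2.17% = 5.72%
E(R) = R_f + β × MRP = 2.17% + 1.4426 × 5.72% = 10.42%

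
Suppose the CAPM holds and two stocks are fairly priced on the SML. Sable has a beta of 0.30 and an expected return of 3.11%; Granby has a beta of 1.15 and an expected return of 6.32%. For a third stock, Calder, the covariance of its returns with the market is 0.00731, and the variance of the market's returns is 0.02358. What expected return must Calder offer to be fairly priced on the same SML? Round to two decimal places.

3.15%

MRP = (6.32% − 3.11%) / (1.15 − 0.30) = 3.7765%
R_f = 3.11% − 0.30 × 3.7765% = 1.9771%
β_Calder = Cov / Var(R_m) = 0.00731 / 0.02358 = 0.3100
E(R_Calder) = R_f + β × MRP = 1.9771% + 0.3100 × 3.7765% = 3.15%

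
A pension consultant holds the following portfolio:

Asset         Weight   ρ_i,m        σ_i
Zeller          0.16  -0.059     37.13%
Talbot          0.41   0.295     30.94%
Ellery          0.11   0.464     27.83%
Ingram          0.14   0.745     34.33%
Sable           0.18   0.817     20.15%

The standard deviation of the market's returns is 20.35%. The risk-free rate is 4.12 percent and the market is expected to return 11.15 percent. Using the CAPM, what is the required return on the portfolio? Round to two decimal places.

β_Zeller = -0.059 × 37.13% / 20.35% = -0.1076
β_Talbot = 0.295 × 30.94% / 20.35% = 0.4485
β_Ellery = 0.464 × 27.83% / 20.35% = 0.6346
β_Ingram = 0.745 × 34.33% / 20.35% = 1.2568
β_Sable = 0.817 × 20.15% / 20.35% = 0.8090
β_P = Σ w_i β_i = 0.16×-0.1076 + 0.41×0.4485 + 0.11×0.6346 + 0.14×1.2568 + 0.18×0.8090 = 0.5580
MRP = 11.15% − 4.12% = 7.03%
E(R_P) = R_f + β_P × MRP = 4.12% + 0.5580 × 7.03% = 8.04%

8.04%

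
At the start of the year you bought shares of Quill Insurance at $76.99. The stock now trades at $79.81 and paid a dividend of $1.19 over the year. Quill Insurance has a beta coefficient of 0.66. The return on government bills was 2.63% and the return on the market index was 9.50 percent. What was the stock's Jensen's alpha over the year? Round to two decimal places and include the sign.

Realised HPR = (P1 + D1 − P0) / P0 = (79.81 + 1.19 − 76.99) / 76.99 = 4.01 / 76.99 = 5.2085%
MRP = 9.50% − 2.63% = 6.87%
CAPM required = R_f + β·MRP = 2.63% + 0.66 × 6.87% = 7.1642%
α = realised − required = 5.2085% − 7.1642% = -1.96%

-1.96%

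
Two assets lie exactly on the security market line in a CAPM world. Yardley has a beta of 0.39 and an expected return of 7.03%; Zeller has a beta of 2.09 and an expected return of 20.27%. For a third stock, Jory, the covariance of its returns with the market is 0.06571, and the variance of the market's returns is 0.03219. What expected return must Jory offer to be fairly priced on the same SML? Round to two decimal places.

MRP = (20.27% − 7.03%) / (2.09 − 0.39) = 7.7882%
R_f = 7.03% − 0.39 × 7.7882% = 3.9926%
β_Jory = Cov / Var(R_m) = 0.06571 / 0.03219 = 2.0413
E(R_Jory) = R_f + β × MRP = 3.9926% + 2.0413 × 7.7882% = 19.89%

19.89%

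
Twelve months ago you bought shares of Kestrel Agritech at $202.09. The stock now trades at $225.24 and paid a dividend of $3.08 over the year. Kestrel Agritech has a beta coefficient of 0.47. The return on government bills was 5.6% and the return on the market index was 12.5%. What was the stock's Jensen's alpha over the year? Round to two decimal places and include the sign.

Realised HPR = (P1 + D1 − P0) / P0 = (225.24 + 3.08 − 202.09) / 202.09 = 26.23 / 202.09 = 12.9794%
MRP = 12.5% − 5.6% = 6.90%
CAPM required = R_f + β·MRP = 5.6% + 0.47 × 6.9% = 8.8430%
α = realised − required = 12.9794% − 8.8430% = +4.14%

+4.14%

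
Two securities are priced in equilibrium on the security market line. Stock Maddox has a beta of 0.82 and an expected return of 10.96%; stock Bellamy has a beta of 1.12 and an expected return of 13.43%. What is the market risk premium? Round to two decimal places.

Both satisfy E(R) = R_f + β·MRP, so the slope of the SML is
MRP = (13.43% − 10.96%) / (1.12 − 0.82) = 2.47% / 0.30 = 8.2333%

8.23%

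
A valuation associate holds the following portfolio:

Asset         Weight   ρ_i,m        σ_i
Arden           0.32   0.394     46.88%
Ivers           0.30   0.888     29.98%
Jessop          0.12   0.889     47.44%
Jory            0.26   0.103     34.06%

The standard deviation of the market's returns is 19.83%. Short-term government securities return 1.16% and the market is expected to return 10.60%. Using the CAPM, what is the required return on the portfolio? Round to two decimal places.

β_Arden = 0.394 × 46.88% / 19.83% = 0.9315
β_Ivers = 0.888 × 29.98% / 19.83% = 1.3425
β_Jessop = 0.889 × 47.44% / 19.83% = 2.1268
β_Jory = 0.103 × 34.06% / 19.83% = 0.1769
β_P = Σ w_i β_i = 0.32×0.9315 + 0.30×1.3425 + 0.12×2.1268 + 0.26×0.1769 = 1.0020
MRP = 10.60% − 1.16% = 9.44%
E(R_P) = R_f + β_P × MRP = 1.16% + 1.0020 × 9.44% = 10.62%

10.62%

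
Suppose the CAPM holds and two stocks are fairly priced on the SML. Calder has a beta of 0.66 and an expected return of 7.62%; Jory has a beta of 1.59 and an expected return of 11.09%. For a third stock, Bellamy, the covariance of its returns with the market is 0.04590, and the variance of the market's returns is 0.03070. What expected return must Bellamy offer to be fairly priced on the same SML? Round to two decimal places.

10.74%

MRP = (11.09% − 7.62%) / (1.59 − 0.66) = 3.7312%
R_f = 7.62% − 0.66 × 3.7312% = 5.1574%
β_Bellamy = Cov / Var(R_m) = 0.04590 / 0.03070 = 1.4951
E(R_Bellamy) = R_f + β × MRP = 5.1574% + 1.4951 × 3.7312% = 10.74%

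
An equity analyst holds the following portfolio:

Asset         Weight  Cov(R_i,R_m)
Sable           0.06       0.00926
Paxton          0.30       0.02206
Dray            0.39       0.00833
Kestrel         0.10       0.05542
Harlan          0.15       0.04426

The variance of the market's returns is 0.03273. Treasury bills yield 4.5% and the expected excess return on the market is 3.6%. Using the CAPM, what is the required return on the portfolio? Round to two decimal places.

β_Sable = 0.00926 / 0.03273 = 0.2829
β_Paxton = 0.02206 / 0.03273 = 0.6740
β_Dray = 0.00833 / 0.03273 = 0.2545
β_Kestrel = 0.05542 / 0.03273 = 1.6932
β_Harlan = 0.04426 / 0.03273 = 1.3523
β_P = Σ w_i β_i = 0.06×0.2829 + 0.30×0.6740 + 0.39×0.2545 + 0.10×1.6932 + 0.15×1.3523 = 0.6906
E(R_P) = R_f + β_P × MRP = 4.5% + 0.6906 × 3.6% = 6.99%

6.99%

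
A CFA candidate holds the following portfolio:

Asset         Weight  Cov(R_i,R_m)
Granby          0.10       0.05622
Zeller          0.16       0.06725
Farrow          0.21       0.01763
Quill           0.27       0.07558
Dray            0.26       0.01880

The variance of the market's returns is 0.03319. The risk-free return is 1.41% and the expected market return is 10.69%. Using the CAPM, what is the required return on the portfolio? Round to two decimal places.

14.10%

β_Granby = 0.05622 / 0.03319 = 1.6939
β_Zeller = 0.06725 / 0.03319 = 2.0262
β_Farrow = 0.01763 / 0.03319 = 0.5312
β_Quill = 0.07558 / 0.03319 = 2.2772
β_Dray = 0.01880 / 0.03319 = 0.5664
β_P = Σ w_i β_i = 0.10×1.6939 + 0.16×2.0262 + 0.21×0.5312 + 0.27×2.2772 + 0.26×0.5664 = 1.3672
MRP = 10.69% − 1.41% = 9.28%
E(R_P) = R_f + β_P × MRP = 1.41% + 1.3672 × 9.28% = 14.10%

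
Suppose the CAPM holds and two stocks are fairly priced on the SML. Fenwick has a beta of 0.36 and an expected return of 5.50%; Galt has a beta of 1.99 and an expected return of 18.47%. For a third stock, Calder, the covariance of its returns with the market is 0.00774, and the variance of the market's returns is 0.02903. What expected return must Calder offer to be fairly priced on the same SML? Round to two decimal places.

4.76%

MRP = (18.47% − 5.50%) / (1.99 − 0.36) = 7.9571%
R_f = 5.50% − 0.36 × 7.9571% = 2.6354%
β_Calder = Cov / Var(R_m) = 0.00774 / 0.02903 = 0.2666
E(R_Calder) = R_f + β × MRP = 2.6354% + 0.2666 × 7.9571% = 4.76%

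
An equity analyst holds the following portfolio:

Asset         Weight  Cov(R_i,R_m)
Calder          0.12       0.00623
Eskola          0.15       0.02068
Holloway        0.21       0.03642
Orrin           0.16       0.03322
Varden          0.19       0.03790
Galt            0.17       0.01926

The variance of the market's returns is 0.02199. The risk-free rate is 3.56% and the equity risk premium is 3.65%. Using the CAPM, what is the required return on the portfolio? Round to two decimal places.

8.09%

β_Calder = 0.00623 / 0.02199 = 0.2833
β_Eskola = 0.02068 / 0.02199 = 0.9404
β_Holloway = 0.03642 / 0.02199 = 1.6562
β_Orrin = 0.03322 / 0.02199 = 1.5107
β_Varden = 0.03790 / 0.02199 = 1.7235
β_Galt = 0.01926 / 0.02199 = 0.8759
β_P = Σ w_i β_i = 0.12×0.2833 + 0.15×0.9404 + 0.21×1.6562 + 0.16×1.5107 + 0.19×1.7235 + 0.17×0.8759 = 1.2409
E(R_P) = R_f + β_P × MRP = 3.56% + 1.2409 × 3.65% = 8.09%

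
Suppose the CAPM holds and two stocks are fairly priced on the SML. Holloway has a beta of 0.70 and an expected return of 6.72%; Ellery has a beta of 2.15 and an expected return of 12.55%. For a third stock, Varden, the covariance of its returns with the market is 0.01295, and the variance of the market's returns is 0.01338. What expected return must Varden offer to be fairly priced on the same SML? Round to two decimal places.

7.80%

MRP = (12.55% − 6.72%) / (2.15 − 0.70) = 4.0207%
R_f = 6.72% − 0.70 × 4.0207% = 3.9055%
β_Varden = Cov / Var(R_m) = 0.01295 / 0.01338 = 0.9679
E(R_Varden) = R_f + β × MRP = 3.9055% + 0.9679 × 4.0207% = 7.80%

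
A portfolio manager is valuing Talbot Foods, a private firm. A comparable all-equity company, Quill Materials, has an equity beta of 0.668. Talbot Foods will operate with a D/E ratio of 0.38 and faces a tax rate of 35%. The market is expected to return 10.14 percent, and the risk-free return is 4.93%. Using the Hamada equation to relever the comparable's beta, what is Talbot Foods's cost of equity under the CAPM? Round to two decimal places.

β_L = β_U × [1 + (1 − t)(D/E)] = 0.668 × [1 + (1 − 0.35) × 0.38]
    = 0.668 × [1 + 0.65 × 0.38] = 0.668 × 1.2470 = 0.8330
MRP = 10.14% − 4.93% = 5.21%
E(R) = R_f + β_L × MRP = 4.93% + 0.8330 × 5.21% = 9.27%

9.27%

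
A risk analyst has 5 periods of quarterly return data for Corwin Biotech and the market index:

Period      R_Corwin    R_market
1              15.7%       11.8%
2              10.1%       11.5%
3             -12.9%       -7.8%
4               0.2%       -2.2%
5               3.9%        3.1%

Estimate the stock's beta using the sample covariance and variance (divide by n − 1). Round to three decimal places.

Mean R_i = (15.7 + 10.1 − 12.9 + 0.2 + 3.9) / 5 = 3.4000%
Mean R_m = (11.8 + 11.5 − 7.8 − 2.2 + 3.1) / 5 = 3.2800%
Σ(R_i − R̄_i)(R_m − R̄_m) = 357.9200  ⇒  Cov = 357.9200 / 4 = 89.4800
Σ(R_m − R̄_m)² = 292.9880  ⇒  Var(R_m) = 292.9880 / 4 = 73.2470
β = Cov / Var(R_m) = 89.4800 / 73.2470 = 1.2216

1.222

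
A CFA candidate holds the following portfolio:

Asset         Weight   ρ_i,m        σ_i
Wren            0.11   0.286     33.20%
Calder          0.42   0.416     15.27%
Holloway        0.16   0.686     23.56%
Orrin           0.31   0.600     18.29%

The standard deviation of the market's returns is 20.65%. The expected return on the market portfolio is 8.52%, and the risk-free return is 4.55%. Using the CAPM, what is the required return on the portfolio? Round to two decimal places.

6.41%

β_Wren = 0.286 × 33.20% / 20.65% = 0.4598
β_Calder = 0.416 × 15.27% / 20.65% = 0.3076
β_Holloway = 0.686 × 23.56% / 20.65% = 0.7827
β_Orrin = 0.600 × 18.29% / 20.65% = 0.5314
β_P = Σ w_i β_i = 0.11×0.4598 + 0.42×0.3076 + 0.16×0.7827 + 0.31×0.5314 = 0.4697
MRP = 8.52% − 4.55% = 3.97%
E(R_P) = R_f + β_P × MRP = 4.55% + 0.4697 × 3.97% = 6.41%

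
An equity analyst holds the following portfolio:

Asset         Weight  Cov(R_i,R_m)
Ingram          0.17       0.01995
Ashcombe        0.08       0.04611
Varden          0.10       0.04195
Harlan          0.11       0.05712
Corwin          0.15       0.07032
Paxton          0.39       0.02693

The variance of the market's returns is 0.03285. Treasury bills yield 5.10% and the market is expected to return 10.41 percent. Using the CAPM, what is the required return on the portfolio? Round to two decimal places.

11.34%

β_Ingram = 0.01995 / 0.03285 = 0.6073
β_Ashcombe = 0.04611 / 0.03285 = 1.4037
β_Varden = 0.04195 / 0.03285 = 1.2770
β_Harlan = 0.05712 / 0.03285 = 1.7388
β_Corwin = 0.07032 / 0.03285 = 2.1406
β_Paxton = 0.02693 / 0.03285 = 0.8198
β_P = Σ w_i β_i = 0.17×0.6073 + 0.08×1.4037 + 0.10×1.2770 + 0.11×1.7388 + 0.15×2.1406 + 0.39×0.8198 = 1.1753
MRP = 10.41% − 5.10% = 5.31%
E(R_P) = R_f + β_P × MRP = 5.10% + 1.1753 × 5.31% = 11.34%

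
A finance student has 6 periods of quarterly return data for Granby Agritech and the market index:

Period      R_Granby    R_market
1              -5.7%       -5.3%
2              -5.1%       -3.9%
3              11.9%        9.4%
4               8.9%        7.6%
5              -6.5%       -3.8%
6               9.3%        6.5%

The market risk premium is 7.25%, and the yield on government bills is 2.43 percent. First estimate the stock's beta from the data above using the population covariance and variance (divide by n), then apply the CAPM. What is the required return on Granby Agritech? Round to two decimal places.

11.74%

Mean R_i = (-5.7 − 5.1 + 11.9 + 8.9 − 6.5 + 9.3) / 6 = 2.1333%
Mean R_m = (-5.3 − 3.9 + 9.4 + 7.6 − 3.8 + 6.5) / 6 = 1.7500%
Σ(R_i − R̄_i)(R_m − R̄_m) = 292.3500  ⇒  Cov = 292.3500 / 6 = 48.7250
Σ(R_m − R̄_m)² = 227.7350  ⇒  Var(R_m) = 227.7350 / 6 = 37.9558
β = Cov / Var(R_m) = 48.7250 / 37.9558 = 1.2837
E(R) = R_f + β × MRP = 2.43% + 1.2837 × 7.25% = 11.74%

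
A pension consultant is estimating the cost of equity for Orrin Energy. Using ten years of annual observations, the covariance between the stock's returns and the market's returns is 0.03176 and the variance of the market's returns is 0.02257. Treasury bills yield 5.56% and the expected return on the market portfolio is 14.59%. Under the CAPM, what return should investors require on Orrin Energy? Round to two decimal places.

β = Cov(R_i, R_m) / Var(R_m) = 0.03176 / 0.02257 = 1.4072
MRP = 14.59% − 5.56% = 9.03%
E(R) = R_f + β × MRP = 5.56% + 1.4072 × 9.03% = 18.27%

18.27%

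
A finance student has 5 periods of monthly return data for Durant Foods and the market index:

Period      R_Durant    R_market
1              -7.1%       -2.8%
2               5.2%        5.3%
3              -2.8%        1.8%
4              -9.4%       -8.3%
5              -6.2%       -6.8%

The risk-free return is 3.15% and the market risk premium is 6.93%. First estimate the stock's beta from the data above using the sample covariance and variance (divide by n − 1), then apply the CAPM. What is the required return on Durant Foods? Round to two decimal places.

Mean R_i = (-7.1 + 5.2 − 2.8 − 9.4 − 6.2) / 5 = -4.0600%
Mean R_m = (-2.8 + 5.3 + 1.8 − 8.3 − 6.8) / 5 = -2.1600%
Σ(R_i − R̄_i)(R_m − R̄_m) = 118.7320  ⇒  Cov = 118.7320 / 4 = 29.6830
Σ(R_m − R̄_m)² = 130.9720  ⇒  Var(R_m) = 130.9720 / 4 = 32.7430
β = Cov / Var(R_m) = 29.6830 / 32.7430 = 0.9065
E(R) = R_f + β × MRP = 3.15% + 0.9065 × 6.93% = 9.43%

9.43%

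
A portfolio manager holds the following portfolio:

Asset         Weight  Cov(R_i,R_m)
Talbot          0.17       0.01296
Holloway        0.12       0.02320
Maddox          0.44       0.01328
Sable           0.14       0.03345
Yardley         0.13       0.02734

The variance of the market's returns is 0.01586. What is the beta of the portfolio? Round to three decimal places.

β_Talbot = 0.01296 / 0.01586 = 0.8172
β_Holloway = 0.02320 / 0.01586 = 1.4628
β_Maddox = 0.01328 / 0.01586 = 0.8373
β_Sable = 0.03345 / 0.01586 = 2.1091
β_Yardley = 0.02734 / 0.01586 = 1.7238
β_P = Σ w_i β_i = 0.17×0.8172 + 0.12×1.4628 + 0.44×0.8373 + 0.14×2.1091 + 0.13×1.7238 = 1.2022

1.202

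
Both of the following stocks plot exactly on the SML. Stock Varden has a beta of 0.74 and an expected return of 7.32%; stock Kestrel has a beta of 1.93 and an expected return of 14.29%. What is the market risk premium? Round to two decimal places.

5.86%

Both satisfy E(R) = R_f + β·MRP, so the slope of the SML is
MRP = (14.29% − 7.32%) / (1.93 − 0.74) = 6.97% / 1.19 = 5.8571%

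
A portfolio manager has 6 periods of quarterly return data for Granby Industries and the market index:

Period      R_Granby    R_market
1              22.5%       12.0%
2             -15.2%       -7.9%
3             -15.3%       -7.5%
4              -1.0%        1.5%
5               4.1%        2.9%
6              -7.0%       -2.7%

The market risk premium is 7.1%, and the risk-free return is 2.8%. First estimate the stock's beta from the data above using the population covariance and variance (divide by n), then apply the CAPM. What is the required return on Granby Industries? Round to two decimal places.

16.25%

Mean R_i = (22.5 − 15.2 − 15.3 − 1.0 + 4.1 − 7.0) / 6 = -1.9833%
Mean R_m = (12.0 − 7.9 − 7.5 + 1.5 + 2.9 − 2.7) / 6 = -0.2833%
Σ(R_i − R̄_i)(R_m − R̄_m) = 530.7483  ⇒  Cov = 530.7483 / 6 = 88.4581
Σ(R_m − R̄_m)² = 280.1283  ⇒  Var(R_m) = 280.1283 / 6 = 46.6881
β = Cov / Var(R_m) = 88.4581 / 46.6881 = 1.8947
E(R) = R_f + β × MRP = 2.8% + 1.8947 × 7.1% = 16.25%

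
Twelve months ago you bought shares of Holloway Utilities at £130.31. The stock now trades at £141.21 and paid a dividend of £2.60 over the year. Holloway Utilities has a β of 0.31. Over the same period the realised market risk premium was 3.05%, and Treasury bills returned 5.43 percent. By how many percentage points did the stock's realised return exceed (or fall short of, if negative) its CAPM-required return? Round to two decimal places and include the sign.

Realised HPR = (P1 + D1 − P0) / P0 = (141.21 + 2.60 − 130.31) / 130.31 = 13.50 / 130.31 = 10.3599%
CAPM required = R_f + β·MRP = 5.43% + 0.31 × 3.05% = 6.3755%
α = realised − required = 10.3599% − 6.3755% = +3.98%

+3.98%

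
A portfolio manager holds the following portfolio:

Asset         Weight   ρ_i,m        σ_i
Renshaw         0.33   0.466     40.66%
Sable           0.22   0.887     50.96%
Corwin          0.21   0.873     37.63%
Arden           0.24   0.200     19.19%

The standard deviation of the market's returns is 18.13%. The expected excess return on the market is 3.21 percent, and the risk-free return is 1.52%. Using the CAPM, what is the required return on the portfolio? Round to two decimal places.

5.77%

β_Renshaw = 0.466 × 40.66% / 18.13% = 1.0451
β_Sable = 0.887 × 50.96% / 18.13% = 2.4932
β_Corwin = 0.873 × 37.63% / 18.13% = 1.8120
β_Arden = 0.200 × 19.19% / 18.13% = 0.2117
β_P = Σ w_i β_i = 0.33×1.0451 + 0.22×2.4932 + 0.21×1.8120 + 0.24×0.2117 = 1.3247
E(R_P) = R_f + β_P × MRP = 1.52% + 1.3247 × 3.21% = 5.77%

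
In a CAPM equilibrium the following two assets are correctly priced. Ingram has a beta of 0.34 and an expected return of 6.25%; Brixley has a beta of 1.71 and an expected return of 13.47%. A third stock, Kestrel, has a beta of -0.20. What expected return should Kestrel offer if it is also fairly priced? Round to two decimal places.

3.40%

MRP (SML slope) = (13.47% − 6.25%) / (1.71 − 0.34) = 7.22% / 1.37 = 5.2701%
R_f (intercept) = 6.25% − 0.34 × 5.2701% = 4.4582%
E(R_Kestrel) = R_f + β × MRP = 4.4582% + -0.20 × 5.2701% = 3.40%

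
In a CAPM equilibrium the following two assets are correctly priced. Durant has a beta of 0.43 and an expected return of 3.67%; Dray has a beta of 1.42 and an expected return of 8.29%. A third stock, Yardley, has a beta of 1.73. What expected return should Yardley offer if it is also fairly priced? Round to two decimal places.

MRP (SML slope) = (8.29% − 3.67%) / (1.42 − 0.43) = 4.62% / 0.99 = 4.6667%
R_f (intercept) = 3.67% − 0.43 × 4.6667% = 1.6633%
E(R_Yardley) = R_f + β × MRP = 1.6633% + 1.73 × 4.6667% = 9.74%

9.74%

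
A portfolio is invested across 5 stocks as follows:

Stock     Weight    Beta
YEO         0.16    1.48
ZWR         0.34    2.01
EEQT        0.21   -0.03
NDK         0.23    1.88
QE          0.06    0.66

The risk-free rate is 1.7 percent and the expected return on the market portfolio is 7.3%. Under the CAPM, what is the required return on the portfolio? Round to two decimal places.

β_P = Σ w_i β_i = 0.16×1.48 + 0.34×2.01 + 0.21×-0.03 + 0.23×1.88 + 0.06×0.66 = 1.3859
MRP = 7.3% − 1.7% = 5.60%
E(R_P) = R_f + β_P × MRP = 1.7% + 1.3859 × 5.6% = 9.46%

9.46%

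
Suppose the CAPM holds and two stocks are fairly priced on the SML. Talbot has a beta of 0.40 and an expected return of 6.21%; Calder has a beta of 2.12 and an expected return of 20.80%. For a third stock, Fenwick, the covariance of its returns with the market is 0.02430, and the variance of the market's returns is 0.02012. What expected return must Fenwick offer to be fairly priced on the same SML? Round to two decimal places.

MRP = (20.80% − 6.21%) / (2.12 − 0.40) = 8.4826%
R_f = 6.21% − 0.40 × 8.4826% = 2.8170%
β_Fenwick = Cov / Var(R_m) = 0.02430 / 0.02012 = 1.2078
E(R_Fenwick) = R_f + β × MRP = 2.8170% + 1.2078 × 8.4826% = 13.06%

13.06%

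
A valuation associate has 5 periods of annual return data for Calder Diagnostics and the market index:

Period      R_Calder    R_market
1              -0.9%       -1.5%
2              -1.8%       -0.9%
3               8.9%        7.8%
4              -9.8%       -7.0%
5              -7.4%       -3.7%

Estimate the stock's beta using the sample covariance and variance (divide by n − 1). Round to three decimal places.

1.295

Mean R_i = (-0.9 − 1.8 + 8.9 − 9.8 − 7.4) / 5 = -2.2000%
Mean R_m = (-1.5 − 0.9 + 7.8 − 7.0 − 3.7) / 5 = -1.0600%
Σ(R_i − R̄_i)(R_m − R̄_m) = 156.7100  ⇒  Cov = 156.7100 / 4 = 39.1775
Σ(R_m − R̄_m)² = 120.9720  ⇒  Var(R_m) = 120.9720 / 4 = 30.2430
β = Cov / Var(R_m) = 39.1775 / 30.2430 = 1.2954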